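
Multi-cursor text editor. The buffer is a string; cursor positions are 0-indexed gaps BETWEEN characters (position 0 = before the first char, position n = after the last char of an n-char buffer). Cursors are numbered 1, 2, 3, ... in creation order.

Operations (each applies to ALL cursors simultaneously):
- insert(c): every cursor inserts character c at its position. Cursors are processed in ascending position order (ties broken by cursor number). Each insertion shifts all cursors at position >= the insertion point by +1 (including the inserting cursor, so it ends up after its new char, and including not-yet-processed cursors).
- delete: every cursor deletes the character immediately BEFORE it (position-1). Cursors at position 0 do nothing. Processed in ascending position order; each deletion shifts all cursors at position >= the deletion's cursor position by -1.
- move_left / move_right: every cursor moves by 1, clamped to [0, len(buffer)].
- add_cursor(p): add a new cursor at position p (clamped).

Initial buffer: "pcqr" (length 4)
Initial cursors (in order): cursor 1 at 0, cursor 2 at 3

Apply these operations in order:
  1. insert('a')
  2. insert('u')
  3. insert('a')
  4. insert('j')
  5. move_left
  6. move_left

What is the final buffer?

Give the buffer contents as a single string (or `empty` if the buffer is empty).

After op 1 (insert('a')): buffer="apcqar" (len 6), cursors c1@1 c2@5, authorship 1...2.
After op 2 (insert('u')): buffer="aupcqaur" (len 8), cursors c1@2 c2@7, authorship 11...22.
After op 3 (insert('a')): buffer="auapcqauar" (len 10), cursors c1@3 c2@9, authorship 111...222.
After op 4 (insert('j')): buffer="auajpcqauajr" (len 12), cursors c1@4 c2@11, authorship 1111...2222.
After op 5 (move_left): buffer="auajpcqauajr" (len 12), cursors c1@3 c2@10, authorship 1111...2222.
After op 6 (move_left): buffer="auajpcqauajr" (len 12), cursors c1@2 c2@9, authorship 1111...2222.

Answer: auajpcqauajr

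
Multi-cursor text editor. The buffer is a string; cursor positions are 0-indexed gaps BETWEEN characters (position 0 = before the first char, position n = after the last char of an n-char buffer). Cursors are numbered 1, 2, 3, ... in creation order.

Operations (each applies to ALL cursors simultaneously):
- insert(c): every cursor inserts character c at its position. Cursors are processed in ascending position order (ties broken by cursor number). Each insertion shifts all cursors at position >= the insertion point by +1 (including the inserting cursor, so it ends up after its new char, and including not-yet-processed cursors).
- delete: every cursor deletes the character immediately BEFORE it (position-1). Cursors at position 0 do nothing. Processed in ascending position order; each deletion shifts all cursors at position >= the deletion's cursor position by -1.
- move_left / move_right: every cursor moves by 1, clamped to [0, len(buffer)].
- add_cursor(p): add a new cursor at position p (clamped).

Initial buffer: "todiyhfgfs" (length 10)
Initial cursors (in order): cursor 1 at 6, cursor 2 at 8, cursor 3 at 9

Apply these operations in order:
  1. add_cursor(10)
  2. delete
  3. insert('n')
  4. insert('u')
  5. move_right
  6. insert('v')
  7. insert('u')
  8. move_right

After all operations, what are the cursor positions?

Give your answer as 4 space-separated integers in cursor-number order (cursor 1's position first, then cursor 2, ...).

Answer: 11 22 22 22

Derivation:
After op 1 (add_cursor(10)): buffer="todiyhfgfs" (len 10), cursors c1@6 c2@8 c3@9 c4@10, authorship ..........
After op 2 (delete): buffer="todiyf" (len 6), cursors c1@5 c2@6 c3@6 c4@6, authorship ......
After op 3 (insert('n')): buffer="todiynfnnn" (len 10), cursors c1@6 c2@10 c3@10 c4@10, authorship .....1.234
After op 4 (insert('u')): buffer="todiynufnnnuuu" (len 14), cursors c1@7 c2@14 c3@14 c4@14, authorship .....11.234234
After op 5 (move_right): buffer="todiynufnnnuuu" (len 14), cursors c1@8 c2@14 c3@14 c4@14, authorship .....11.234234
After op 6 (insert('v')): buffer="todiynufvnnnuuuvvv" (len 18), cursors c1@9 c2@18 c3@18 c4@18, authorship .....11.1234234234
After op 7 (insert('u')): buffer="todiynufvunnnuuuvvvuuu" (len 22), cursors c1@10 c2@22 c3@22 c4@22, authorship .....11.11234234234234
After op 8 (move_right): buffer="todiynufvunnnuuuvvvuuu" (len 22), cursors c1@11 c2@22 c3@22 c4@22, authorship .....11.11234234234234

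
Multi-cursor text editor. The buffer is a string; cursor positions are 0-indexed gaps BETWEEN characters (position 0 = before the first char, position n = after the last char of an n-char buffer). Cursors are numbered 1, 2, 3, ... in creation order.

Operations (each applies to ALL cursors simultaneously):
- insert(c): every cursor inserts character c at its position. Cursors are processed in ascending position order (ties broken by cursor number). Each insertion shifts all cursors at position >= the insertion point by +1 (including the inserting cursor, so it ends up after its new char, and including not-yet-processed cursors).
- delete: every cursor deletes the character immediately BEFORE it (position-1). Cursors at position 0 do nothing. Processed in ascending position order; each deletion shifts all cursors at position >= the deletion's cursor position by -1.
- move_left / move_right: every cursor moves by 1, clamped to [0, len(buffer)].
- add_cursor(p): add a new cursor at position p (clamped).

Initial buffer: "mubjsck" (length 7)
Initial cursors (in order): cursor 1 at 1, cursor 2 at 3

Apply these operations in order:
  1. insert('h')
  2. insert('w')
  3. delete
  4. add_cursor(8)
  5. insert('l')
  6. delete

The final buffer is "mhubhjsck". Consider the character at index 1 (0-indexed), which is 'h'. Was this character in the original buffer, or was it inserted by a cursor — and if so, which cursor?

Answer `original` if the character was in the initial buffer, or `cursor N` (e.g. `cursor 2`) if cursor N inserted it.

Answer: cursor 1

Derivation:
After op 1 (insert('h')): buffer="mhubhjsck" (len 9), cursors c1@2 c2@5, authorship .1..2....
After op 2 (insert('w')): buffer="mhwubhwjsck" (len 11), cursors c1@3 c2@7, authorship .11..22....
After op 3 (delete): buffer="mhubhjsck" (len 9), cursors c1@2 c2@5, authorship .1..2....
After op 4 (add_cursor(8)): buffer="mhubhjsck" (len 9), cursors c1@2 c2@5 c3@8, authorship .1..2....
After op 5 (insert('l')): buffer="mhlubhljsclk" (len 12), cursors c1@3 c2@7 c3@11, authorship .11..22...3.
After op 6 (delete): buffer="mhubhjsck" (len 9), cursors c1@2 c2@5 c3@8, authorship .1..2....
Authorship (.=original, N=cursor N): . 1 . . 2 . . . .
Index 1: author = 1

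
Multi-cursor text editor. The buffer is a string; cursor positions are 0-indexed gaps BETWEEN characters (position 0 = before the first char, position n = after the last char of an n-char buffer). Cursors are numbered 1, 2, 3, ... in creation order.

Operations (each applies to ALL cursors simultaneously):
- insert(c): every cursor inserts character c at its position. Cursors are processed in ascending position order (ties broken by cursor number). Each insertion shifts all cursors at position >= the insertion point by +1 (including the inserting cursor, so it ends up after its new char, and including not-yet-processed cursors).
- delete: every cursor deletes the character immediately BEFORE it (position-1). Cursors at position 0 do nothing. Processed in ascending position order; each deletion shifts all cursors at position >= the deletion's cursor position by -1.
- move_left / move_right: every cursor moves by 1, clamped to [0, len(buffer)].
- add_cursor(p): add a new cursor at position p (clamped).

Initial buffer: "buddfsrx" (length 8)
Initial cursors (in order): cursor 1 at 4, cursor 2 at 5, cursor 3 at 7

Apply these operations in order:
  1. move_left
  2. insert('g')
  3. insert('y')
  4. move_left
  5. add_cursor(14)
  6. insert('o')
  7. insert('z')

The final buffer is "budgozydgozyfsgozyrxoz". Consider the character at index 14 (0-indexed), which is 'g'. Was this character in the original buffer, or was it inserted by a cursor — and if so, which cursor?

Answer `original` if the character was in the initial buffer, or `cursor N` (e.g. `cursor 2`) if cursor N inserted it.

Answer: cursor 3

Derivation:
After op 1 (move_left): buffer="buddfsrx" (len 8), cursors c1@3 c2@4 c3@6, authorship ........
After op 2 (insert('g')): buffer="budgdgfsgrx" (len 11), cursors c1@4 c2@6 c3@9, authorship ...1.2..3..
After op 3 (insert('y')): buffer="budgydgyfsgyrx" (len 14), cursors c1@5 c2@8 c3@12, authorship ...11.22..33..
After op 4 (move_left): buffer="budgydgyfsgyrx" (len 14), cursors c1@4 c2@7 c3@11, authorship ...11.22..33..
After op 5 (add_cursor(14)): buffer="budgydgyfsgyrx" (len 14), cursors c1@4 c2@7 c3@11 c4@14, authorship ...11.22..33..
After op 6 (insert('o')): buffer="budgoydgoyfsgoyrxo" (len 18), cursors c1@5 c2@9 c3@14 c4@18, authorship ...111.222..333..4
After op 7 (insert('z')): buffer="budgozydgozyfsgozyrxoz" (len 22), cursors c1@6 c2@11 c3@17 c4@22, authorship ...1111.2222..3333..44
Authorship (.=original, N=cursor N): . . . 1 1 1 1 . 2 2 2 2 . . 3 3 3 3 . . 4 4
Index 14: author = 3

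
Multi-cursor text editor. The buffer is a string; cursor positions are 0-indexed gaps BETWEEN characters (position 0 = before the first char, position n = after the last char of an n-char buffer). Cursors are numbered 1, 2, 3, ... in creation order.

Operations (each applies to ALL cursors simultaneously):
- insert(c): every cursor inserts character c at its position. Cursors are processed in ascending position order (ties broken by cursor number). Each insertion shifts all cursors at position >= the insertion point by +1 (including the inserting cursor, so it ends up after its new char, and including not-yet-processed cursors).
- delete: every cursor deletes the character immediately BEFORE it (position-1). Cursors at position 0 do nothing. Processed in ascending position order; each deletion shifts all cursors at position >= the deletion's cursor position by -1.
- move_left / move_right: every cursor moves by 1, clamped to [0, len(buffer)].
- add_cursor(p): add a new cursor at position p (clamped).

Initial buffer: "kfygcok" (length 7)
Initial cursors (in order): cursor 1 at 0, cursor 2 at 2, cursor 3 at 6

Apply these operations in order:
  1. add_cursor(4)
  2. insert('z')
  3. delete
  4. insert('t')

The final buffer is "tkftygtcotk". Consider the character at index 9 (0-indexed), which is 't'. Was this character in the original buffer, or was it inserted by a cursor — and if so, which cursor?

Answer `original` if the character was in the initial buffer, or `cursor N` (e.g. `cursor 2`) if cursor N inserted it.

Answer: cursor 3

Derivation:
After op 1 (add_cursor(4)): buffer="kfygcok" (len 7), cursors c1@0 c2@2 c4@4 c3@6, authorship .......
After op 2 (insert('z')): buffer="zkfzygzcozk" (len 11), cursors c1@1 c2@4 c4@7 c3@10, authorship 1..2..4..3.
After op 3 (delete): buffer="kfygcok" (len 7), cursors c1@0 c2@2 c4@4 c3@6, authorship .......
After op 4 (insert('t')): buffer="tkftygtcotk" (len 11), cursors c1@1 c2@4 c4@7 c3@10, authorship 1..2..4..3.
Authorship (.=original, N=cursor N): 1 . . 2 . . 4 . . 3 .
Index 9: author = 3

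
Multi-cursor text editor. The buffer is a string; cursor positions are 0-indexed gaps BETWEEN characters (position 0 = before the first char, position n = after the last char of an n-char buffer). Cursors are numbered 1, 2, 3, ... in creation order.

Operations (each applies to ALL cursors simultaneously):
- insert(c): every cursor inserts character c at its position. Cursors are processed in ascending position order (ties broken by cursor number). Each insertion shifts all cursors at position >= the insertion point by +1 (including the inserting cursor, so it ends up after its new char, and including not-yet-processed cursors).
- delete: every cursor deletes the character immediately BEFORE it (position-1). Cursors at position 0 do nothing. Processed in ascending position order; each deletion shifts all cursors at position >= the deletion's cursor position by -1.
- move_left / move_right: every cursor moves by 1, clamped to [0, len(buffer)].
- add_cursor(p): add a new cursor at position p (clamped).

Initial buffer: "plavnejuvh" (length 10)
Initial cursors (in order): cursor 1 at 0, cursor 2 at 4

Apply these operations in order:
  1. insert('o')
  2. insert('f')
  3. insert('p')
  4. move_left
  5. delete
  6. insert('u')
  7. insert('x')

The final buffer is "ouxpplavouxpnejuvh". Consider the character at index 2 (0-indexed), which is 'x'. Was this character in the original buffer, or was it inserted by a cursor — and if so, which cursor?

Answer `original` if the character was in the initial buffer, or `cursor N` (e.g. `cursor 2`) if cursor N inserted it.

After op 1 (insert('o')): buffer="oplavonejuvh" (len 12), cursors c1@1 c2@6, authorship 1....2......
After op 2 (insert('f')): buffer="ofplavofnejuvh" (len 14), cursors c1@2 c2@8, authorship 11....22......
After op 3 (insert('p')): buffer="ofpplavofpnejuvh" (len 16), cursors c1@3 c2@10, authorship 111....222......
After op 4 (move_left): buffer="ofpplavofpnejuvh" (len 16), cursors c1@2 c2@9, authorship 111....222......
After op 5 (delete): buffer="opplavopnejuvh" (len 14), cursors c1@1 c2@7, authorship 11....22......
After op 6 (insert('u')): buffer="oupplavoupnejuvh" (len 16), cursors c1@2 c2@9, authorship 111....222......
After op 7 (insert('x')): buffer="ouxpplavouxpnejuvh" (len 18), cursors c1@3 c2@11, authorship 1111....2222......
Authorship (.=original, N=cursor N): 1 1 1 1 . . . . 2 2 2 2 . . . . . .
Index 2: author = 1

Answer: cursor 1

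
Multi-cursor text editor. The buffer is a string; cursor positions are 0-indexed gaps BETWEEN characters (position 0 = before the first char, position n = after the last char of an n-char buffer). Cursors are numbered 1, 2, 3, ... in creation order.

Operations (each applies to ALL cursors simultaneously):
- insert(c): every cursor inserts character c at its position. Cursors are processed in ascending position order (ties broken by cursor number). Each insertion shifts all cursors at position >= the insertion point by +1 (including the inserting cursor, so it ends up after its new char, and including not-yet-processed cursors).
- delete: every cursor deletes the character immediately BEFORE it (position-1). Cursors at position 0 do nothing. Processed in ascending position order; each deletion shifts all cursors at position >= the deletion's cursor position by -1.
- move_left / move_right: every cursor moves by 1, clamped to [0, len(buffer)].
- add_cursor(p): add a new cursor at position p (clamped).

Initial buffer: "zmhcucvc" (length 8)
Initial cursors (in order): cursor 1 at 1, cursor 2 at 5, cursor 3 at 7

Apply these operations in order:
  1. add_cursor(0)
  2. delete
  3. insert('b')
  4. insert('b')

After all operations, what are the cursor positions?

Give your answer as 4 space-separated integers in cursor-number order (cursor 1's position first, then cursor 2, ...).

Answer: 4 9 12 4

Derivation:
After op 1 (add_cursor(0)): buffer="zmhcucvc" (len 8), cursors c4@0 c1@1 c2@5 c3@7, authorship ........
After op 2 (delete): buffer="mhccc" (len 5), cursors c1@0 c4@0 c2@3 c3@4, authorship .....
After op 3 (insert('b')): buffer="bbmhcbcbc" (len 9), cursors c1@2 c4@2 c2@6 c3@8, authorship 14...2.3.
After op 4 (insert('b')): buffer="bbbbmhcbbcbbc" (len 13), cursors c1@4 c4@4 c2@9 c3@12, authorship 1414...22.33.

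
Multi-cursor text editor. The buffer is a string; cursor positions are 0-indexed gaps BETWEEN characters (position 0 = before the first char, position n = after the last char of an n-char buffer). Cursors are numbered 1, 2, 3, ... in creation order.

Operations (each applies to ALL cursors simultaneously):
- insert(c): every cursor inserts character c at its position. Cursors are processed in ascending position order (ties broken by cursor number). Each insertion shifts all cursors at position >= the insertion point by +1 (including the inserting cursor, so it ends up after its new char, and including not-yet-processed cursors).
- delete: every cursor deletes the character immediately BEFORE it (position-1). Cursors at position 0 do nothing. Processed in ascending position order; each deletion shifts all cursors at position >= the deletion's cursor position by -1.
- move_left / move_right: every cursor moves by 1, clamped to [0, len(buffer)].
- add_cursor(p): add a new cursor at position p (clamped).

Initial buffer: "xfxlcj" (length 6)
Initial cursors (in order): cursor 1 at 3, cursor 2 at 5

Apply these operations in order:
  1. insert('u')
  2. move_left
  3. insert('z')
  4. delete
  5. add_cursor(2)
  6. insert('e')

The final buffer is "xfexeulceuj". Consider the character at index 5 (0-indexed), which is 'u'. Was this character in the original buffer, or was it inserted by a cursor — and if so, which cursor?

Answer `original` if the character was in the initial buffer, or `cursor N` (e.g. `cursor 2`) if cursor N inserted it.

Answer: cursor 1

Derivation:
After op 1 (insert('u')): buffer="xfxulcuj" (len 8), cursors c1@4 c2@7, authorship ...1..2.
After op 2 (move_left): buffer="xfxulcuj" (len 8), cursors c1@3 c2@6, authorship ...1..2.
After op 3 (insert('z')): buffer="xfxzulczuj" (len 10), cursors c1@4 c2@8, authorship ...11..22.
After op 4 (delete): buffer="xfxulcuj" (len 8), cursors c1@3 c2@6, authorship ...1..2.
After op 5 (add_cursor(2)): buffer="xfxulcuj" (len 8), cursors c3@2 c1@3 c2@6, authorship ...1..2.
After op 6 (insert('e')): buffer="xfexeulceuj" (len 11), cursors c3@3 c1@5 c2@9, authorship ..3.11..22.
Authorship (.=original, N=cursor N): . . 3 . 1 1 . . 2 2 .
Index 5: author = 1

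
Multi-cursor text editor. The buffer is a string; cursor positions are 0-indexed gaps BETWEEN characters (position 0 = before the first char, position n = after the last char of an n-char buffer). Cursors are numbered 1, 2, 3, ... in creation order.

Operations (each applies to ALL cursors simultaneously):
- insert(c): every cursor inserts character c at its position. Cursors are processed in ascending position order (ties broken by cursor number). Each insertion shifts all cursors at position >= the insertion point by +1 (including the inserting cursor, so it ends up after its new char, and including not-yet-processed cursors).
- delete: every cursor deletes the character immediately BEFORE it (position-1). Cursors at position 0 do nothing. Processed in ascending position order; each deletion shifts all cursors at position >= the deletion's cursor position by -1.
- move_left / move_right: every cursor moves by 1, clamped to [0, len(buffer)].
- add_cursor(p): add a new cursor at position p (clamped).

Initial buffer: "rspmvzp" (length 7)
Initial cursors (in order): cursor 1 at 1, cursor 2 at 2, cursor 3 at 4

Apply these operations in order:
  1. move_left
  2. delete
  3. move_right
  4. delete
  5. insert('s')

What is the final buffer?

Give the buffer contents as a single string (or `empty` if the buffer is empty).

Answer: sssvzp

Derivation:
After op 1 (move_left): buffer="rspmvzp" (len 7), cursors c1@0 c2@1 c3@3, authorship .......
After op 2 (delete): buffer="smvzp" (len 5), cursors c1@0 c2@0 c3@1, authorship .....
After op 3 (move_right): buffer="smvzp" (len 5), cursors c1@1 c2@1 c3@2, authorship .....
After op 4 (delete): buffer="vzp" (len 3), cursors c1@0 c2@0 c3@0, authorship ...
After op 5 (insert('s')): buffer="sssvzp" (len 6), cursors c1@3 c2@3 c3@3, authorship 123...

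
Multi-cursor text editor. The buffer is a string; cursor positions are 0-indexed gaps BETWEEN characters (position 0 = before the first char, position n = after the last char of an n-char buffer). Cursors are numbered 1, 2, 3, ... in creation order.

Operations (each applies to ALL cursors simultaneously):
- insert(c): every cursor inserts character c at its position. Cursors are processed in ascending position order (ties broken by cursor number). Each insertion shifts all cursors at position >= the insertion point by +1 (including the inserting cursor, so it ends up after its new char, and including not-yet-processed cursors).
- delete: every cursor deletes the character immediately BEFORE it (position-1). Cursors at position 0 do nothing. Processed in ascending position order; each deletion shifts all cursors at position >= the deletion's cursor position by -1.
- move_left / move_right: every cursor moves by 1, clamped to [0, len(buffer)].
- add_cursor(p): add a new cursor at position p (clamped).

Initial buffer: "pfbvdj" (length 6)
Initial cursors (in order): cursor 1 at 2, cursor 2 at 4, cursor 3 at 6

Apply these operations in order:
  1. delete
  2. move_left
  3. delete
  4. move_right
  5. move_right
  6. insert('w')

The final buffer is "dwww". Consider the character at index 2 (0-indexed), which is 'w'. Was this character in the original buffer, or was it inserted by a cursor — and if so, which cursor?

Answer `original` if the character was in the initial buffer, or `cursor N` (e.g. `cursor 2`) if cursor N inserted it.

Answer: cursor 2

Derivation:
After op 1 (delete): buffer="pbd" (len 3), cursors c1@1 c2@2 c3@3, authorship ...
After op 2 (move_left): buffer="pbd" (len 3), cursors c1@0 c2@1 c3@2, authorship ...
After op 3 (delete): buffer="d" (len 1), cursors c1@0 c2@0 c3@0, authorship .
After op 4 (move_right): buffer="d" (len 1), cursors c1@1 c2@1 c3@1, authorship .
After op 5 (move_right): buffer="d" (len 1), cursors c1@1 c2@1 c3@1, authorship .
After op 6 (insert('w')): buffer="dwww" (len 4), cursors c1@4 c2@4 c3@4, authorship .123
Authorship (.=original, N=cursor N): . 1 2 3
Index 2: author = 2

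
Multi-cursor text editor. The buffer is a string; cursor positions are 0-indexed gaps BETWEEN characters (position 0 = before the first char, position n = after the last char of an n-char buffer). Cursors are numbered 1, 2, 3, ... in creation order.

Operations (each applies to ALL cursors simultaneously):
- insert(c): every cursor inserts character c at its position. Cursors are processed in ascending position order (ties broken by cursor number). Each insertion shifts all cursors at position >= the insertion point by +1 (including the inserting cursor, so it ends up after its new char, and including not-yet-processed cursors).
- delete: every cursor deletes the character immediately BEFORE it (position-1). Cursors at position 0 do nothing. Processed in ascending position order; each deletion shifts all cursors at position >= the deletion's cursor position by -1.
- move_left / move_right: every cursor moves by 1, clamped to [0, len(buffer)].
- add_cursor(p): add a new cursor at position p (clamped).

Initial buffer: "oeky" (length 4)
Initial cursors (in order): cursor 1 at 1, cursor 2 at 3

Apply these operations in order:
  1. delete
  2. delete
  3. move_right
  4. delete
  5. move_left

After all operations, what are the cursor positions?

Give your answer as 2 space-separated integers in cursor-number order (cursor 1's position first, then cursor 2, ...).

After op 1 (delete): buffer="ey" (len 2), cursors c1@0 c2@1, authorship ..
After op 2 (delete): buffer="y" (len 1), cursors c1@0 c2@0, authorship .
After op 3 (move_right): buffer="y" (len 1), cursors c1@1 c2@1, authorship .
After op 4 (delete): buffer="" (len 0), cursors c1@0 c2@0, authorship 
After op 5 (move_left): buffer="" (len 0), cursors c1@0 c2@0, authorship 

Answer: 0 0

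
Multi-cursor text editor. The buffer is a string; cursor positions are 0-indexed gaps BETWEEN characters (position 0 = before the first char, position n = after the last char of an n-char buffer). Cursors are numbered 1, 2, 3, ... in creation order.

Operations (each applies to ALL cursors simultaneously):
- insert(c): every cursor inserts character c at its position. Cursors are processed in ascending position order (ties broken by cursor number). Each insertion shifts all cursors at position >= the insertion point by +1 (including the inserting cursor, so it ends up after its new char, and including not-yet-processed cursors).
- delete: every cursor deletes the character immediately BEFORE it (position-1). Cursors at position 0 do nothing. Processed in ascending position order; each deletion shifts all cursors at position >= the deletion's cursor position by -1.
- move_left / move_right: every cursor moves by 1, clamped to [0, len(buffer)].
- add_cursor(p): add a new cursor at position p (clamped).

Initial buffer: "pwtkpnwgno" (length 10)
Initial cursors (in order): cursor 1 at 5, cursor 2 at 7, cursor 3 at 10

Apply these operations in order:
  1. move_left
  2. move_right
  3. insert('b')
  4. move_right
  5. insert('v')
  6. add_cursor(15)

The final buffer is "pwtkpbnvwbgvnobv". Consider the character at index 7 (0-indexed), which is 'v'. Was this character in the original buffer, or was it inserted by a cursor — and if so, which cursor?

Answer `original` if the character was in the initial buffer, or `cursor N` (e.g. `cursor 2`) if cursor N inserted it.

After op 1 (move_left): buffer="pwtkpnwgno" (len 10), cursors c1@4 c2@6 c3@9, authorship ..........
After op 2 (move_right): buffer="pwtkpnwgno" (len 10), cursors c1@5 c2@7 c3@10, authorship ..........
After op 3 (insert('b')): buffer="pwtkpbnwbgnob" (len 13), cursors c1@6 c2@9 c3@13, authorship .....1..2...3
After op 4 (move_right): buffer="pwtkpbnwbgnob" (len 13), cursors c1@7 c2@10 c3@13, authorship .....1..2...3
After op 5 (insert('v')): buffer="pwtkpbnvwbgvnobv" (len 16), cursors c1@8 c2@12 c3@16, authorship .....1.1.2.2..33
After op 6 (add_cursor(15)): buffer="pwtkpbnvwbgvnobv" (len 16), cursors c1@8 c2@12 c4@15 c3@16, authorship .....1.1.2.2..33
Authorship (.=original, N=cursor N): . . . . . 1 . 1 . 2 . 2 . . 3 3
Index 7: author = 1

Answer: cursor 1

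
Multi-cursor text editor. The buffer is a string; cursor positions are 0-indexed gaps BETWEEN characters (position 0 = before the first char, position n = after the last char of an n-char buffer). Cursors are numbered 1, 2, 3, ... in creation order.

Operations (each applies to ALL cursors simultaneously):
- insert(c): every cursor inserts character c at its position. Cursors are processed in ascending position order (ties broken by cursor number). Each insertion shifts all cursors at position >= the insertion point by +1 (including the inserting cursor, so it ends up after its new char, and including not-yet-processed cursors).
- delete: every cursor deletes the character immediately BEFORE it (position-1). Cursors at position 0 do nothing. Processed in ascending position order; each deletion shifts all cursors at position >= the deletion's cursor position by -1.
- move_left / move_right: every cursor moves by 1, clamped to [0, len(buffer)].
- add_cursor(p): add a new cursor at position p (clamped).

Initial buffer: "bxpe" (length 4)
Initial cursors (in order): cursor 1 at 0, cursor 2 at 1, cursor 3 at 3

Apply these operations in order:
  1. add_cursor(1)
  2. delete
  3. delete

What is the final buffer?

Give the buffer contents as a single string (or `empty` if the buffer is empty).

Answer: e

Derivation:
After op 1 (add_cursor(1)): buffer="bxpe" (len 4), cursors c1@0 c2@1 c4@1 c3@3, authorship ....
After op 2 (delete): buffer="xe" (len 2), cursors c1@0 c2@0 c4@0 c3@1, authorship ..
After op 3 (delete): buffer="e" (len 1), cursors c1@0 c2@0 c3@0 c4@0, authorship .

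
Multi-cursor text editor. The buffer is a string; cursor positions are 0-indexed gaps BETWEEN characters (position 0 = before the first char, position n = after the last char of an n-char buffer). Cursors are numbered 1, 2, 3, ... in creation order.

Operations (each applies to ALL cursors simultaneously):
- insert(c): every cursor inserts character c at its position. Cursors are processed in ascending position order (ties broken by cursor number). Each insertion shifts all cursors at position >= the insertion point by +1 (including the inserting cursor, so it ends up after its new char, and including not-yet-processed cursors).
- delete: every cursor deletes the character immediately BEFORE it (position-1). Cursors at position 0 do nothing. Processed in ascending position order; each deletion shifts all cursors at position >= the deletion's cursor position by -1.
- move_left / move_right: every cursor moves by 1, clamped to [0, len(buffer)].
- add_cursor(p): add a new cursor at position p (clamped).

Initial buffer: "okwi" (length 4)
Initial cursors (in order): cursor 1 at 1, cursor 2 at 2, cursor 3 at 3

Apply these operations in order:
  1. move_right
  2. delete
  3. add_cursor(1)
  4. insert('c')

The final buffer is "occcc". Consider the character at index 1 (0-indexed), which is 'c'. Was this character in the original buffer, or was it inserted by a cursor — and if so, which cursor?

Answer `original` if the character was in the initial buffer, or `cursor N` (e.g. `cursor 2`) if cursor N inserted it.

After op 1 (move_right): buffer="okwi" (len 4), cursors c1@2 c2@3 c3@4, authorship ....
After op 2 (delete): buffer="o" (len 1), cursors c1@1 c2@1 c3@1, authorship .
After op 3 (add_cursor(1)): buffer="o" (len 1), cursors c1@1 c2@1 c3@1 c4@1, authorship .
After op 4 (insert('c')): buffer="occcc" (len 5), cursors c1@5 c2@5 c3@5 c4@5, authorship .1234
Authorship (.=original, N=cursor N): . 1 2 3 4
Index 1: author = 1

Answer: cursor 1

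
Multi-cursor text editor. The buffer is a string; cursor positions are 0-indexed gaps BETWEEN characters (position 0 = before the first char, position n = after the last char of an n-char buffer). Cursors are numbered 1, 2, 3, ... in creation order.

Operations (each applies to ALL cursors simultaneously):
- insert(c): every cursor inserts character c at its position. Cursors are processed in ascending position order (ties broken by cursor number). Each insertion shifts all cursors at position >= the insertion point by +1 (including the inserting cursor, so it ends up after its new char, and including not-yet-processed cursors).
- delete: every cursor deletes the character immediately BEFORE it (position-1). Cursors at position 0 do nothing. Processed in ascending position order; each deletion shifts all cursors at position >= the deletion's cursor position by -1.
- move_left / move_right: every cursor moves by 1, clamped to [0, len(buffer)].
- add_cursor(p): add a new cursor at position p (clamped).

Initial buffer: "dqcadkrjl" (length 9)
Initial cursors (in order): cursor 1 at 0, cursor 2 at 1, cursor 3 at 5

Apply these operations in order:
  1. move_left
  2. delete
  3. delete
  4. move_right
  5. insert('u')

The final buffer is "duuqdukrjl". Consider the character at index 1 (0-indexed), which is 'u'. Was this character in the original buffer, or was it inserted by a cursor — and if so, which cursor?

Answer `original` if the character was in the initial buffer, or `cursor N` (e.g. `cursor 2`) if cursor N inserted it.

After op 1 (move_left): buffer="dqcadkrjl" (len 9), cursors c1@0 c2@0 c3@4, authorship .........
After op 2 (delete): buffer="dqcdkrjl" (len 8), cursors c1@0 c2@0 c3@3, authorship ........
After op 3 (delete): buffer="dqdkrjl" (len 7), cursors c1@0 c2@0 c3@2, authorship .......
After op 4 (move_right): buffer="dqdkrjl" (len 7), cursors c1@1 c2@1 c3@3, authorship .......
After op 5 (insert('u')): buffer="duuqdukrjl" (len 10), cursors c1@3 c2@3 c3@6, authorship .12..3....
Authorship (.=original, N=cursor N): . 1 2 . . 3 . . . .
Index 1: author = 1

Answer: cursor 1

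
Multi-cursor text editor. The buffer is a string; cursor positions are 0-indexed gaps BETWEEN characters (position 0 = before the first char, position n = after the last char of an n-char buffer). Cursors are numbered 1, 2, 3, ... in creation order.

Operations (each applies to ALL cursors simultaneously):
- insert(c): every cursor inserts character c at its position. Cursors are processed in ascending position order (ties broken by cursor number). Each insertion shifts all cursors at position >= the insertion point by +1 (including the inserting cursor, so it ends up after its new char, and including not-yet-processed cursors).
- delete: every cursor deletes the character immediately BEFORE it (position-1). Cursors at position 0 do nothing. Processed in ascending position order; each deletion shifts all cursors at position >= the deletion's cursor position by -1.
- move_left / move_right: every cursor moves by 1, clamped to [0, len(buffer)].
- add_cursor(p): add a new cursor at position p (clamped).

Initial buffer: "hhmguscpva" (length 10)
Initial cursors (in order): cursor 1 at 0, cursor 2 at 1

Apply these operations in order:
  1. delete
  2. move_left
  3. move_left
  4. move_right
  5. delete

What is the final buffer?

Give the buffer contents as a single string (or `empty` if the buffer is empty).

After op 1 (delete): buffer="hmguscpva" (len 9), cursors c1@0 c2@0, authorship .........
After op 2 (move_left): buffer="hmguscpva" (len 9), cursors c1@0 c2@0, authorship .........
After op 3 (move_left): buffer="hmguscpva" (len 9), cursors c1@0 c2@0, authorship .........
After op 4 (move_right): buffer="hmguscpva" (len 9), cursors c1@1 c2@1, authorship .........
After op 5 (delete): buffer="mguscpva" (len 8), cursors c1@0 c2@0, authorship ........

Answer: mguscpva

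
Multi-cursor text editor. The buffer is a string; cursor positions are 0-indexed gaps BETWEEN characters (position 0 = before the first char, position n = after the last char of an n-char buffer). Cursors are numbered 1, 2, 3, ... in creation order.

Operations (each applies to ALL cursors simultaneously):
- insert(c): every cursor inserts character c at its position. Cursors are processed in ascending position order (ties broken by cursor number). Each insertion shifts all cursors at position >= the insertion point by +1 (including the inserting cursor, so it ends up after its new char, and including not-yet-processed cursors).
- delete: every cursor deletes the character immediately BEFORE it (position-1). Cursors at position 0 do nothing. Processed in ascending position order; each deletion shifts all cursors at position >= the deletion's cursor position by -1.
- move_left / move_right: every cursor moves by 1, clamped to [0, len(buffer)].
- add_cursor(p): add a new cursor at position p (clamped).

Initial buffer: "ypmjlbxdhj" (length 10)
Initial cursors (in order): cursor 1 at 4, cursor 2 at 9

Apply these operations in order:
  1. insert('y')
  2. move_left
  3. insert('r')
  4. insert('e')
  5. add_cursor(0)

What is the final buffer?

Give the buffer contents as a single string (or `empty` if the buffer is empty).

Answer: ypmjreylbxdhreyj

Derivation:
After op 1 (insert('y')): buffer="ypmjylbxdhyj" (len 12), cursors c1@5 c2@11, authorship ....1.....2.
After op 2 (move_left): buffer="ypmjylbxdhyj" (len 12), cursors c1@4 c2@10, authorship ....1.....2.
After op 3 (insert('r')): buffer="ypmjrylbxdhryj" (len 14), cursors c1@5 c2@12, authorship ....11.....22.
After op 4 (insert('e')): buffer="ypmjreylbxdhreyj" (len 16), cursors c1@6 c2@14, authorship ....111.....222.
After op 5 (add_cursor(0)): buffer="ypmjreylbxdhreyj" (len 16), cursors c3@0 c1@6 c2@14, authorship ....111.....222.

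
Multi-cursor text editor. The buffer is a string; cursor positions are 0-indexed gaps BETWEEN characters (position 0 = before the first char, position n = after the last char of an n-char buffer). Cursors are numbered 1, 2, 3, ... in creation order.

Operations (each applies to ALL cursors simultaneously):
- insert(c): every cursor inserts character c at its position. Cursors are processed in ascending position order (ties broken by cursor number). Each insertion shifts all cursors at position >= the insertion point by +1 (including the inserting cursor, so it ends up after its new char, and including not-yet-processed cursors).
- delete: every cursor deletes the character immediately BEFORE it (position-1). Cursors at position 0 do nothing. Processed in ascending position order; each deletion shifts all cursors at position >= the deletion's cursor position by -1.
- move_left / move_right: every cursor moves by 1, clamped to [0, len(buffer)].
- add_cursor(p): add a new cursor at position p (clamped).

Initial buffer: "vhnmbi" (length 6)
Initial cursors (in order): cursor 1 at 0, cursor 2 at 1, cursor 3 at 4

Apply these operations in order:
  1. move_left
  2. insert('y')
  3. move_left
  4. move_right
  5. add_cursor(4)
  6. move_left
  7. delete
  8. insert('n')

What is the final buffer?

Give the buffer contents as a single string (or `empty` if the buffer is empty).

Answer: nnynhnymbi

Derivation:
After op 1 (move_left): buffer="vhnmbi" (len 6), cursors c1@0 c2@0 c3@3, authorship ......
After op 2 (insert('y')): buffer="yyvhnymbi" (len 9), cursors c1@2 c2@2 c3@6, authorship 12...3...
After op 3 (move_left): buffer="yyvhnymbi" (len 9), cursors c1@1 c2@1 c3@5, authorship 12...3...
After op 4 (move_right): buffer="yyvhnymbi" (len 9), cursors c1@2 c2@2 c3@6, authorship 12...3...
After op 5 (add_cursor(4)): buffer="yyvhnymbi" (len 9), cursors c1@2 c2@2 c4@4 c3@6, authorship 12...3...
After op 6 (move_left): buffer="yyvhnymbi" (len 9), cursors c1@1 c2@1 c4@3 c3@5, authorship 12...3...
After op 7 (delete): buffer="yhymbi" (len 6), cursors c1@0 c2@0 c4@1 c3@2, authorship 2.3...
After op 8 (insert('n')): buffer="nnynhnymbi" (len 10), cursors c1@2 c2@2 c4@4 c3@6, authorship 1224.33...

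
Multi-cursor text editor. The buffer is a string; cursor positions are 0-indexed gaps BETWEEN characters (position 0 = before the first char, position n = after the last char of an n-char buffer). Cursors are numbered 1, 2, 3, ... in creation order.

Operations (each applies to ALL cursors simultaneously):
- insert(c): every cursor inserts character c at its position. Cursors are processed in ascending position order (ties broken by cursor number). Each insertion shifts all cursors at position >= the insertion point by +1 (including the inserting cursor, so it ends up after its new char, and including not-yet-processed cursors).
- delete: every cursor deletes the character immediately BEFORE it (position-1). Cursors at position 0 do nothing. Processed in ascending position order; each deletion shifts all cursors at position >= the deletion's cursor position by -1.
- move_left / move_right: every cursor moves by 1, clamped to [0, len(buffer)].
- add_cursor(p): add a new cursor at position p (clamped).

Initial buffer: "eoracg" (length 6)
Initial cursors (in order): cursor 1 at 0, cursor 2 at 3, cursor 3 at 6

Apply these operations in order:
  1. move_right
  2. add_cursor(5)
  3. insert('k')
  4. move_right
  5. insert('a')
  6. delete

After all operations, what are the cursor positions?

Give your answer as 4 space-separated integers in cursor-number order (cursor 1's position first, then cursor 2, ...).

After op 1 (move_right): buffer="eoracg" (len 6), cursors c1@1 c2@4 c3@6, authorship ......
After op 2 (add_cursor(5)): buffer="eoracg" (len 6), cursors c1@1 c2@4 c4@5 c3@6, authorship ......
After op 3 (insert('k')): buffer="ekorakckgk" (len 10), cursors c1@2 c2@6 c4@8 c3@10, authorship .1...2.4.3
After op 4 (move_right): buffer="ekorakckgk" (len 10), cursors c1@3 c2@7 c4@9 c3@10, authorship .1...2.4.3
After op 5 (insert('a')): buffer="ekoarakcakgaka" (len 14), cursors c1@4 c2@9 c4@12 c3@14, authorship .1.1..2.24.433
After op 6 (delete): buffer="ekorakckgk" (len 10), cursors c1@3 c2@7 c4@9 c3@10, authorship .1...2.4.3

Answer: 3 7 10 9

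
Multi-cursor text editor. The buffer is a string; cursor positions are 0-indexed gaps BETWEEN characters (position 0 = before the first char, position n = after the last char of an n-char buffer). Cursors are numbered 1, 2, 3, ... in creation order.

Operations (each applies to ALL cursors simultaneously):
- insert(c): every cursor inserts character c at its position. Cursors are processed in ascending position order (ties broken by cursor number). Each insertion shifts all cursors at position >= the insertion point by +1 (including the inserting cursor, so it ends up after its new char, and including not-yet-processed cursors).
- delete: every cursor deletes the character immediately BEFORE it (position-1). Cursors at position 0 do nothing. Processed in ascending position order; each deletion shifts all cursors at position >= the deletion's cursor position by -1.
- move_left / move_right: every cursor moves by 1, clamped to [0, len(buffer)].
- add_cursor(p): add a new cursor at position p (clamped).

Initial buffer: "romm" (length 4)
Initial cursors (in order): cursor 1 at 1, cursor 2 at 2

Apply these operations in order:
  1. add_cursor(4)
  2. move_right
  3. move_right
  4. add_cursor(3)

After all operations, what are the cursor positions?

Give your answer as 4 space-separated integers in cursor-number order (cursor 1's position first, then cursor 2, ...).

Answer: 3 4 4 3

Derivation:
After op 1 (add_cursor(4)): buffer="romm" (len 4), cursors c1@1 c2@2 c3@4, authorship ....
After op 2 (move_right): buffer="romm" (len 4), cursors c1@2 c2@3 c3@4, authorship ....
After op 3 (move_right): buffer="romm" (len 4), cursors c1@3 c2@4 c3@4, authorship ....
After op 4 (add_cursor(3)): buffer="romm" (len 4), cursors c1@3 c4@3 c2@4 c3@4, authorship ....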